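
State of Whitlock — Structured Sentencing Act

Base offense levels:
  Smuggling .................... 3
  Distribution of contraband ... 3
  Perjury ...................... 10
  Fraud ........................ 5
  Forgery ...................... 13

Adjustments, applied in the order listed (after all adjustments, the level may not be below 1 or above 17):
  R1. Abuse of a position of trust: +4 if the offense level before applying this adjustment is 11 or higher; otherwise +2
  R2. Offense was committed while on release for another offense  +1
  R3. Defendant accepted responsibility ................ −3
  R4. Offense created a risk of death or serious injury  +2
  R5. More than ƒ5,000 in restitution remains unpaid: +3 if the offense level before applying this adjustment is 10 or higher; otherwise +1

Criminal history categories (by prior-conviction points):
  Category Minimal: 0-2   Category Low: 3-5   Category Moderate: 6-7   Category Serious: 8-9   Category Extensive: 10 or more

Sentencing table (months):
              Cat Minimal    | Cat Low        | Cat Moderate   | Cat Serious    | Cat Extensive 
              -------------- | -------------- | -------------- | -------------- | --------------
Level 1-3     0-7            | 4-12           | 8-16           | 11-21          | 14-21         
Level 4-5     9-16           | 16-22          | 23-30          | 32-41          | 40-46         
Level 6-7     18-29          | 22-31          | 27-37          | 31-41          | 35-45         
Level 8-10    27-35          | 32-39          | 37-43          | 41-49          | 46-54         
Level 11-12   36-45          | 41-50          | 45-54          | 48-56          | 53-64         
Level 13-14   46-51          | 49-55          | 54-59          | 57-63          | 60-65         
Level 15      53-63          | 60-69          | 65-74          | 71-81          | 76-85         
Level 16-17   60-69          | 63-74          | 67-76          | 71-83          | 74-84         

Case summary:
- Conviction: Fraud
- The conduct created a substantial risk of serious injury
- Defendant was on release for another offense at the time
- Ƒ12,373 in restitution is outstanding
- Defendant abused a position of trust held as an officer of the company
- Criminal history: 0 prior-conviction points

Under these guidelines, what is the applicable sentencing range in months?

46-51 months

Base offense level for fraud: 5.
R1 applies (level before this adjustment is 5 < 11, so +2): 5 + 2 = 7.
R2 applies: 7 + 1 = 8.
R3 does not apply.
R4 applies: 8 + 2 = 10.
R5 applies (level before this adjustment is 10 ≥ 10, so +3): 10 + 3 = 13.
Final offense level: 13.
Criminal history: 0 prior points → Category Minimal (0-2).
Level 13 falls in the 13-14 band.
Grid: Level 13-14 × Category Minimal = 46-51 months.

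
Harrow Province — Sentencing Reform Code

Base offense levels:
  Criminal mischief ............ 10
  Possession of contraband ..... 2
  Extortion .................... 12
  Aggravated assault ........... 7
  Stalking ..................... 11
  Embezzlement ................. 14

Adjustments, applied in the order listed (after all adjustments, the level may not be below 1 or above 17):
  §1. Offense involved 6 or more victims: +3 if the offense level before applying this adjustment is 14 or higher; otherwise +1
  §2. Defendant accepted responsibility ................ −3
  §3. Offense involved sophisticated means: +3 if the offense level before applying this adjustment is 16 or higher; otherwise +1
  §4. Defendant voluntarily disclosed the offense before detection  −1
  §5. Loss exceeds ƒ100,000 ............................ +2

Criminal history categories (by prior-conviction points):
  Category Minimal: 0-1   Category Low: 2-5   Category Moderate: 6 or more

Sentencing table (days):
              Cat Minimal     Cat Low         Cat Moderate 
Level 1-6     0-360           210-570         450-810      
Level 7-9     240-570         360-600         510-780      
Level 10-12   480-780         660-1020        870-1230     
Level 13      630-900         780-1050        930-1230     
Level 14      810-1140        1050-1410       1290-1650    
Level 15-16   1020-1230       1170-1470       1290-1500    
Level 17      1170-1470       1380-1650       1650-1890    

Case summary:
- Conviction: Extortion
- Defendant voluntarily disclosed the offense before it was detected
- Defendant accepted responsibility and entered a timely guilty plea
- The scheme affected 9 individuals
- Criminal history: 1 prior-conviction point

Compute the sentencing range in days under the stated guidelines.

Base offense level for extortion: 12.
§1 applies (level before this adjustment is 12 < 14, so +1): 12 + 1 = 13.
§2 applies: 13 − 3 = 10.
§4 applies: 10 − 1 = 9.
Final offense level: 9.
Criminal history: 1 prior point → Category Minimal (0-1).
Level 9 falls in the 7-9 band.
Grid: Level 7-9 × Category Minimal = 240-570 days.

240-570 days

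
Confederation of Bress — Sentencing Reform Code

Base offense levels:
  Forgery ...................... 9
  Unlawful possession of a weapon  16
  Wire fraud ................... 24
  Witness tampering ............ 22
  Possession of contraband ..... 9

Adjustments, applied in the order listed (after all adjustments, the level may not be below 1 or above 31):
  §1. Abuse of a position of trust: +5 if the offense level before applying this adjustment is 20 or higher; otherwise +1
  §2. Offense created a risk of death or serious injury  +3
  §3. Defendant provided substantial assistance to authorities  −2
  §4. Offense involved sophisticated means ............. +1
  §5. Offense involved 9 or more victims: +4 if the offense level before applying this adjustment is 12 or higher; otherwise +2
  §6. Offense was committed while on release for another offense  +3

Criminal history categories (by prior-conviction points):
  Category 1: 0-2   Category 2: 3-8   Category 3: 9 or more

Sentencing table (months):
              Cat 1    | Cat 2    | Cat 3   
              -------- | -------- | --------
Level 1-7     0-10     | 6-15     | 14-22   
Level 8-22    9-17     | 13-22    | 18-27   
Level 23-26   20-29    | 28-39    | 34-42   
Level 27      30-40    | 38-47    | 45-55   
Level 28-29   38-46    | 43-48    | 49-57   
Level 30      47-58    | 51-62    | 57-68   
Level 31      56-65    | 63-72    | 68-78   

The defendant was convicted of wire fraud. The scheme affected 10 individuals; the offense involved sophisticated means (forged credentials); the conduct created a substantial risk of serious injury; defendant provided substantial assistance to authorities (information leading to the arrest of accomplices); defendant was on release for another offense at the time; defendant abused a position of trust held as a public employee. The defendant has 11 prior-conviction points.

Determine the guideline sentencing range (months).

Base offense level for wire fraud: 24.
§1 applies (level before this adjustment is 24 ≥ 20, so +5): 24 + 5 = 29.
§2 applies: 29 + 3 = 32.
§3 applies: 32 − 2 = 30.
§4 applies: 30 + 1 = 31.
§5 applies (level before this adjustment is 31 ≥ 12, so +4): 31 + 4 = 35.
§6 applies: 35 + 3 = 38.
Level 38 exceeds the maximum of 31; capped at 31.
Final offense level: 31.
Criminal history: 11 prior points → Category 3 (9+).
Level 31 falls in the 31 band.
Grid: Level 31 × Category 3 = 68-78 months.

68-78 months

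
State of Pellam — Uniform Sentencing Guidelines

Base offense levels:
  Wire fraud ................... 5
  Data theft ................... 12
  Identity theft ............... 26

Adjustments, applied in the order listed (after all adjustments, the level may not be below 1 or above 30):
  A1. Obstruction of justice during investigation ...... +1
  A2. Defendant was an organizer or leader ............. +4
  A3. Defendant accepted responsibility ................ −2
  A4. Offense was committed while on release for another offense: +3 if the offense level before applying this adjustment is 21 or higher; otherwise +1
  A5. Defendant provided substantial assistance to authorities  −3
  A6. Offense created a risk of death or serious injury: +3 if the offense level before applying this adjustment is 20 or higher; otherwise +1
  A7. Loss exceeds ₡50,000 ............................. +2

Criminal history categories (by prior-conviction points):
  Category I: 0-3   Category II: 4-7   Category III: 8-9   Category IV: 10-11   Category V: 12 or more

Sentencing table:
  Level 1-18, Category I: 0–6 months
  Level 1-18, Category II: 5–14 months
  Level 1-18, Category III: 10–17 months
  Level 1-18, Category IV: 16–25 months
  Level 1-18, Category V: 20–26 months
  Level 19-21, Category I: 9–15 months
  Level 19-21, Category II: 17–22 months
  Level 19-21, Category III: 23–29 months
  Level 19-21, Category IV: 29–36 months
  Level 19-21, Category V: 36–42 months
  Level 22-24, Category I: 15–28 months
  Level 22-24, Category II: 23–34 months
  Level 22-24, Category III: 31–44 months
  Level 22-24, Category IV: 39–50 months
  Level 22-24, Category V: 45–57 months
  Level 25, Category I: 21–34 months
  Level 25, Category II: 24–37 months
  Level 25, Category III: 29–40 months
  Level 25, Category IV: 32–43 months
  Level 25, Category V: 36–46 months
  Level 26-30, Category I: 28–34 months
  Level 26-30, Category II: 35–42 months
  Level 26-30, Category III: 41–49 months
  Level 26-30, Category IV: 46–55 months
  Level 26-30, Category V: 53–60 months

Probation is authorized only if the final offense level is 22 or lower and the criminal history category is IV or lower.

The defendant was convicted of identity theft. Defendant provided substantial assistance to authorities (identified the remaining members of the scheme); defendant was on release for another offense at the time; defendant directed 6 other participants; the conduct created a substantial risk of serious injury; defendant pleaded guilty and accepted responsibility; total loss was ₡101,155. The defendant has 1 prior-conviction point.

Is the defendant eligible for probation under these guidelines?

Base offense level for identity theft: 26.
A1 does not apply.
A2 applies: 26 + 4 = 30.
A3 applies: 30 − 2 = 28.
A4 applies (level before this adjustment is 28 ≥ 21, so +3): 28 + 3 = 31.
A5 applies: 31 − 3 = 28.
A6 applies (level before this adjustment is 28 ≥ 20, so +3): 28 + 3 = 31.
A7 applies: 31 + 2 = 33.
Level 33 exceeds the maximum of 30; capped at 30.
Final offense level: 30.
Criminal history: 1 prior point → Category I (0-3).
Level 30 falls in the 26-30 band.
Grid: Level 26-30 × Category I = 28-34 months.
Probation check: level 30 > 22 and category I ≤ IV → not eligible.

No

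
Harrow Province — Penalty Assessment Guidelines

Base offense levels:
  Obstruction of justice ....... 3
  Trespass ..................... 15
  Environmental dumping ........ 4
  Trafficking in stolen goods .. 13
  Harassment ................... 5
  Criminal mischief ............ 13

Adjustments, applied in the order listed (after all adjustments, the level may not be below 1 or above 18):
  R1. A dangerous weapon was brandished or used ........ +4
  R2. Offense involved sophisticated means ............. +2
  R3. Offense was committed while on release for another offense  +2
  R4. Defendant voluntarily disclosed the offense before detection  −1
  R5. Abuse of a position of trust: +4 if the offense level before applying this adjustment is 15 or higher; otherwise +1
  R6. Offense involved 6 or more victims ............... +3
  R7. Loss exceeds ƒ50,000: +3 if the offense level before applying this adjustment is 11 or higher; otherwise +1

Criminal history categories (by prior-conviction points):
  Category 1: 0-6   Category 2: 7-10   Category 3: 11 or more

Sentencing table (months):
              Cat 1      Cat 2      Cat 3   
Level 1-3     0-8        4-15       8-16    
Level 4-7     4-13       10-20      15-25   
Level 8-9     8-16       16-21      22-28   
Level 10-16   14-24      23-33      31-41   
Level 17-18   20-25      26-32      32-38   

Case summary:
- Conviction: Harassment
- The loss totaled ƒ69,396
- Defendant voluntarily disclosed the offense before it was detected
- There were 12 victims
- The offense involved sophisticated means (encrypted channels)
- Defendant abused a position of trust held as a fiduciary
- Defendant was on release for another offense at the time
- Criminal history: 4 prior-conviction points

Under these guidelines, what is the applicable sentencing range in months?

14-24 months

Base offense level for harassment: 5.
R1 does not apply.
R2 applies: 5 + 2 = 7.
R3 applies: 7 + 2 = 9.
R4 applies: 9 − 1 = 8.
R5 applies (level before this adjustment is 8 < 15, so +1): 8 + 1 = 9.
R6 applies: 9 + 3 = 12.
R7 applies (level before this adjustment is 12 ≥ 11, so +3): 12 + 3 = 15.
Final offense level: 15.
Criminal history: 4 prior points → Category 1 (0-6).
Level 15 falls in the 10-16 band.
Grid: Level 10-16 × Category 1 = 14-24 months.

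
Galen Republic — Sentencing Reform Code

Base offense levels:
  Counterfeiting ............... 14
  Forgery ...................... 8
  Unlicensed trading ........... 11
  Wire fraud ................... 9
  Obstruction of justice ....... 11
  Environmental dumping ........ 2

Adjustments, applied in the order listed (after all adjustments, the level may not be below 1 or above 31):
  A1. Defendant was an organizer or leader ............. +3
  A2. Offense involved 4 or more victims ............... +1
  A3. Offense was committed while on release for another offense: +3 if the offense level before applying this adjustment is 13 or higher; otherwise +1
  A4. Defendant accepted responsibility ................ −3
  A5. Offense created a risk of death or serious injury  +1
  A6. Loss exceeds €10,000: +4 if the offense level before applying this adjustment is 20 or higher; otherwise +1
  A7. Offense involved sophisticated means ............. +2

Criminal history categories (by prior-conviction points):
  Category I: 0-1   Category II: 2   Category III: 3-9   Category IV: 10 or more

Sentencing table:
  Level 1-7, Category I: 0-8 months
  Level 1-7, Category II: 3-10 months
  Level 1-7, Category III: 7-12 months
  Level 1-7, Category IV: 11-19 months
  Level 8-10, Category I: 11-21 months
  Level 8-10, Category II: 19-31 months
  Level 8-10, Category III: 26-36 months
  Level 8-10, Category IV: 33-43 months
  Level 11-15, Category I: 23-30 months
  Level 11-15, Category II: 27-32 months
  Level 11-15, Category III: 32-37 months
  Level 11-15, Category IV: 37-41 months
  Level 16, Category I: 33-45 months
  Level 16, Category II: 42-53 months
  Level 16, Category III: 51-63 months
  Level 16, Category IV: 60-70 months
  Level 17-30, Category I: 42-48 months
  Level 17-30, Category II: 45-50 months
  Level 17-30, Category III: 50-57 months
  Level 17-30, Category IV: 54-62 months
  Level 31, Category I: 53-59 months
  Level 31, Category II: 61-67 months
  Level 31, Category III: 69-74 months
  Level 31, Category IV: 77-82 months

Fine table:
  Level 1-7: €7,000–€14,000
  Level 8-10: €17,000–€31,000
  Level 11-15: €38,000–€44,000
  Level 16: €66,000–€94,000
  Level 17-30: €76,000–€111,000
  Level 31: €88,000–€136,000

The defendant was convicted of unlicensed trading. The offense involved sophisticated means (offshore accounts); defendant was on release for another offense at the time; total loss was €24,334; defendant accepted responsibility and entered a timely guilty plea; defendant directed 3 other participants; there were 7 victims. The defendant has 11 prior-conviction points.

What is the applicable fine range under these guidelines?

Base offense level for unlicensed trading: 11.
A1 applies: 11 + 3 = 14.
A2 applies: 14 + 1 = 15.
A3 applies (level before this adjustment is 15 ≥ 13, so +3): 15 + 3 = 18.
A4 applies: 18 − 3 = 15.
A5 does not apply.
A6 applies (level before this adjustment is 15 < 20, so +1): 15 + 1 = 16.
A7 applies: 16 + 2 = 18.
Final offense level: 18.
Level 18 falls in the 17-30 band.
Fine table: Level 17-30 → €76,000–€111,000.

€76,000–€111,000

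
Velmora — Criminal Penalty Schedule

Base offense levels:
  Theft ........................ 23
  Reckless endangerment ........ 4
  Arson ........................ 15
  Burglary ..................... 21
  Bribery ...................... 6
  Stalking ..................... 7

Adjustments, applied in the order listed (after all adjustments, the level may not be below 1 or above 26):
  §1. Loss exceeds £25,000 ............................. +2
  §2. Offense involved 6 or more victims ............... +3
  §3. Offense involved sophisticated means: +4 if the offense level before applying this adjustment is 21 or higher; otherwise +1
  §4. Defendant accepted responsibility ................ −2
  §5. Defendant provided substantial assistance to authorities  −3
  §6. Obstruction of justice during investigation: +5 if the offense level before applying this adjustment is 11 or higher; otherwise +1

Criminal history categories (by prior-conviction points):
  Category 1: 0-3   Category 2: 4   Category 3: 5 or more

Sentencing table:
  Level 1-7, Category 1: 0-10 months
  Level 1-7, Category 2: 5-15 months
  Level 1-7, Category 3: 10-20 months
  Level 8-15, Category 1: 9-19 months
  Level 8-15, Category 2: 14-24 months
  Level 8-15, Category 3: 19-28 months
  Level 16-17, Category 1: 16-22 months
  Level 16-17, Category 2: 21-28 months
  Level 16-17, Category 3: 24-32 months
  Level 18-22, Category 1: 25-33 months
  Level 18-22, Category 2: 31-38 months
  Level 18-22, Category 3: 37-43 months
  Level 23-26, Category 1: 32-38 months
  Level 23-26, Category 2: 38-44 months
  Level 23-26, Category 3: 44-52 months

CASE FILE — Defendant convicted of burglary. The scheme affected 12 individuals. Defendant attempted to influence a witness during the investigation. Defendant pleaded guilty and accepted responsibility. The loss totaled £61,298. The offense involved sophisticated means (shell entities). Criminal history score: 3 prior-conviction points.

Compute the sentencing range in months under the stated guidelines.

Base offense level for burglary: 21.
§1 applies: 21 + 2 = 23.
§2 applies: 23 + 3 = 26.
§3 applies (level before this adjustment is 26 ≥ 21, so +4): 26 + 4 = 30.
§4 applies: 30 − 2 = 28.
§5 does not apply.
§6 applies (level before this adjustment is 28 ≥ 11, so +5): 28 + 5 = 33.
Level 33 exceeds the maximum of 26; capped at 26.
Final offense level: 26.
Criminal history: 3 prior points → Category 1 (0-3).
Level 26 falls in the 23-26 band.
Grid: Level 23-26 × Category 1 = 32-38 months.

32-38 months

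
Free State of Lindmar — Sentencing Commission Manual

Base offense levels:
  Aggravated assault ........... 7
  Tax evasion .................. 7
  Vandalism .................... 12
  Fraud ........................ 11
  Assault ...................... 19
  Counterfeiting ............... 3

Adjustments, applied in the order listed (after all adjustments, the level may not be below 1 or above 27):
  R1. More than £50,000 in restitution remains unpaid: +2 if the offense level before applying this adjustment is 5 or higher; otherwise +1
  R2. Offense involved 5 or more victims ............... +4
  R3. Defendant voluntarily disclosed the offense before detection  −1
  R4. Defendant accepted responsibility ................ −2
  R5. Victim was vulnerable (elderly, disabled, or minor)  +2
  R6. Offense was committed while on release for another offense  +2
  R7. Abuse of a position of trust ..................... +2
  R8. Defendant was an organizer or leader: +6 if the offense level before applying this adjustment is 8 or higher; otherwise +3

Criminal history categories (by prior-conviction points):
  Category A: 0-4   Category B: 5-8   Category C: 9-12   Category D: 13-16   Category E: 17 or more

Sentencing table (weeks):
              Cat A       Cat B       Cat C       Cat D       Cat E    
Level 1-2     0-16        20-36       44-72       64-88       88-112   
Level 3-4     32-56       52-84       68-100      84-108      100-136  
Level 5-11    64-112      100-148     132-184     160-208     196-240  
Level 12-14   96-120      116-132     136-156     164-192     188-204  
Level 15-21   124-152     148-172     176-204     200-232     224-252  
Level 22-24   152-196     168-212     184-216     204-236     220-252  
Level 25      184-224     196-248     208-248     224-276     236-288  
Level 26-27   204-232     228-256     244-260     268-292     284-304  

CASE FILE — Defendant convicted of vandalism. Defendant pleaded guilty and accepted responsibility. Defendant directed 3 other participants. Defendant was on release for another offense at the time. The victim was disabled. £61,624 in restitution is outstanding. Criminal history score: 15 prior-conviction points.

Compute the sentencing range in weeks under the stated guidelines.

204-236 weeks

Base offense level for vandalism: 12.
R1 applies (level before this adjustment is 12 ≥ 5, so +2): 12 + 2 = 14.
R4 applies: 14 − 2 = 12.
R5 applies: 12 + 2 = 14.
R6 applies: 14 + 2 = 16.
R8 applies (level before this adjustment is 16 ≥ 8, so +6): 16 + 6 = 22.
Final offense level: 22.
Criminal history: 15 prior points → Category D (13-16).
Level 22 falls in the 22-24 band.
Grid: Level 22-24 × Category D = 204-236 weeks.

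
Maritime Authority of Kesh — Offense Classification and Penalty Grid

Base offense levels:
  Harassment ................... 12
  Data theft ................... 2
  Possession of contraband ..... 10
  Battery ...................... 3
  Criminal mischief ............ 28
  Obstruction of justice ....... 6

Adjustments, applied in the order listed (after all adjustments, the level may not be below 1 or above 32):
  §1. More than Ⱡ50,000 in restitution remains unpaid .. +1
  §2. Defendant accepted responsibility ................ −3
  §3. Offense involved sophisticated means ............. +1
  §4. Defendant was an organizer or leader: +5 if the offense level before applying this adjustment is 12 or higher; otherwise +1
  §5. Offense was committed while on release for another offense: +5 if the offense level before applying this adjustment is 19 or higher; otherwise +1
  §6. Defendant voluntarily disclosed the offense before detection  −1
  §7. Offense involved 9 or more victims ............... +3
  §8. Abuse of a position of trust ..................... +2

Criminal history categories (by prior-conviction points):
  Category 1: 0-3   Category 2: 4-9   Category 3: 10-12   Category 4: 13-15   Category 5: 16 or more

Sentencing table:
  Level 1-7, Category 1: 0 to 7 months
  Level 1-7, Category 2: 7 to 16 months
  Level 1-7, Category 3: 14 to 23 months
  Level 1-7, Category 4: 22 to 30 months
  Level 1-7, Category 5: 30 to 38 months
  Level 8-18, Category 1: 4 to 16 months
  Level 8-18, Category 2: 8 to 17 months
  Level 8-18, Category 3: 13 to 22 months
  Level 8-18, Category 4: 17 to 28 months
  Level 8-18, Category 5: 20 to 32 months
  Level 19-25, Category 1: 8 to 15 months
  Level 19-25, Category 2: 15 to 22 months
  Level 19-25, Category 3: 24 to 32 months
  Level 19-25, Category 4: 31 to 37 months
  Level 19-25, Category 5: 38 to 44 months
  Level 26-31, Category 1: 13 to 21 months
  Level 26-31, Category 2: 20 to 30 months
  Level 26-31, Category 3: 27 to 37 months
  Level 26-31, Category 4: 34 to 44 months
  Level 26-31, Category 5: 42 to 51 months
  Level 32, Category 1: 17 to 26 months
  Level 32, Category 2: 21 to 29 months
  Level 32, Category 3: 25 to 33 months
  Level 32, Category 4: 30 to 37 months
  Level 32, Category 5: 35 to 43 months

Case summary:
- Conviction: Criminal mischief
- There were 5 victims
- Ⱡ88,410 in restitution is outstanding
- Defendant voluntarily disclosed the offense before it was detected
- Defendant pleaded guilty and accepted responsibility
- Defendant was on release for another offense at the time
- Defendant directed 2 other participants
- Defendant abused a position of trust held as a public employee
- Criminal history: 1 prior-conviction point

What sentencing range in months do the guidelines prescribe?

17-26 months

Base offense level for criminal mischief: 28.
§1 applies: 28 + 1 = 29.
§2 applies: 29 − 3 = 26.
§4 applies (level before this adjustment is 26 ≥ 12, so +5): 26 + 5 = 31.
§5 applies (level before this adjustment is 31 ≥ 19, so +5): 31 + 5 = 36.
§6 applies: 36 − 1 = 35.
§7 does not apply.
§8 applies: 35 + 2 = 37.
Level 37 exceeds the maximum of 32; capped at 32.
Final offense level: 32.
Criminal history: 1 prior point → Category 1 (0-3).
Level 32 falls in the 32 band.
Grid: Level 32 × Category 1 = 17-26 months.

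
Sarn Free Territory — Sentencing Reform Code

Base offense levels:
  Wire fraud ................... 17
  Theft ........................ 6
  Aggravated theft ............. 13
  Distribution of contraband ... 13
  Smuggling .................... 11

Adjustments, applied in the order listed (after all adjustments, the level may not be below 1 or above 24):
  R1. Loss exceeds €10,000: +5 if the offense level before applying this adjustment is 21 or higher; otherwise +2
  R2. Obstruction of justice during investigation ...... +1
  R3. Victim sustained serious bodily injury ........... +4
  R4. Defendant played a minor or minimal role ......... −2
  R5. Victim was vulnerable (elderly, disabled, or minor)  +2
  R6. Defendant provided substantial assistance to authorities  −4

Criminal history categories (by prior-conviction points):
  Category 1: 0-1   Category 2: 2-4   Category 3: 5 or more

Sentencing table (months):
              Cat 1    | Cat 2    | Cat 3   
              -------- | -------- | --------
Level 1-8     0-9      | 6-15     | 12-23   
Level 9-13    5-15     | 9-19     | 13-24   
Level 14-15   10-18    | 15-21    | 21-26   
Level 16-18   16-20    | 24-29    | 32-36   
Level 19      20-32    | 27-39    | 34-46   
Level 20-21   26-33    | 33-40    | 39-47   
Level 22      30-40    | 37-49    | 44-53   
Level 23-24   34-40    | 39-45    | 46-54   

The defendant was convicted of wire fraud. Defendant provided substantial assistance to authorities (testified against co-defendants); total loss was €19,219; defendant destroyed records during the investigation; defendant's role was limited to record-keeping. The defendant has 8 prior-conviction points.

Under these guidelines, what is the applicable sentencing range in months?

21-26 months

Base offense level for wire fraud: 17.
R1 applies (level before this adjustment is 17 < 21, so +2): 17 + 2 = 19.
R2 applies: 19 + 1 = 20.
R4 applies: 20 − 2 = 18.
R6 applies: 18 − 4 = 14.
Final offense level: 14.
Criminal history: 8 prior points → Category 3 (5+).
Level 14 falls in the 14-15 band.
Grid: Level 14-15 × Category 3 = 21-26 months.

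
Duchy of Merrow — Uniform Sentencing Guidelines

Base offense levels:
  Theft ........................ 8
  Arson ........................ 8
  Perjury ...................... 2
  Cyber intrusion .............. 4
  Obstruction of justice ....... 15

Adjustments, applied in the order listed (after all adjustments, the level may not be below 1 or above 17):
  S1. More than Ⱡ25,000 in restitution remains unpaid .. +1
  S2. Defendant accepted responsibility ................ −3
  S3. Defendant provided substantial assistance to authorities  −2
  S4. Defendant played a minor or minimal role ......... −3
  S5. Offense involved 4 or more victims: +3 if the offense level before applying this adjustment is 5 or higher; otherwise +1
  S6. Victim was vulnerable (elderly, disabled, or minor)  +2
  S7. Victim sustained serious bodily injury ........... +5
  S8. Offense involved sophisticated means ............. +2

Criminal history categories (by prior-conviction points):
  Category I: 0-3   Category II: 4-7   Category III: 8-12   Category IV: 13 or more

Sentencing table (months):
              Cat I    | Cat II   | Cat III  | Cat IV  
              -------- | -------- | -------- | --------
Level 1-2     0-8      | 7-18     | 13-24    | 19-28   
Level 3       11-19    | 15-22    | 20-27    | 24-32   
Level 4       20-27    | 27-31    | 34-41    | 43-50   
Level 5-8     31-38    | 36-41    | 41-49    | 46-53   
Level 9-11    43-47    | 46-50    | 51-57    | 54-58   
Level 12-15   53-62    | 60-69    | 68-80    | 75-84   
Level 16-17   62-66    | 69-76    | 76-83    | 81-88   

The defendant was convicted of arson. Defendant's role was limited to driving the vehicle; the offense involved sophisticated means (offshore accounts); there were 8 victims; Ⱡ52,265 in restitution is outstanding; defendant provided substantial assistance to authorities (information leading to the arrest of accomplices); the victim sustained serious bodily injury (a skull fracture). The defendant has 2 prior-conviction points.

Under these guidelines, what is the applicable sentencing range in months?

Base offense level for arson: 8.
S1 applies: 8 + 1 = 9.
S2 does not apply.
S3 applies: 9 − 2 = 7.
S4 applies: 7 − 3 = 4.
S5 applies (level before this adjustment is 4 < 5, so +1): 4 + 1 = 5.
S7 applies: 5 + 5 = 10.
S8 applies: 10 + 2 = 12.
Final offense level: 12.
Criminal history: 2 prior points → Category I (0-3).
Level 12 falls in the 12-15 band.
Grid: Level 12-15 × Category I = 53-62 months.

53-62 months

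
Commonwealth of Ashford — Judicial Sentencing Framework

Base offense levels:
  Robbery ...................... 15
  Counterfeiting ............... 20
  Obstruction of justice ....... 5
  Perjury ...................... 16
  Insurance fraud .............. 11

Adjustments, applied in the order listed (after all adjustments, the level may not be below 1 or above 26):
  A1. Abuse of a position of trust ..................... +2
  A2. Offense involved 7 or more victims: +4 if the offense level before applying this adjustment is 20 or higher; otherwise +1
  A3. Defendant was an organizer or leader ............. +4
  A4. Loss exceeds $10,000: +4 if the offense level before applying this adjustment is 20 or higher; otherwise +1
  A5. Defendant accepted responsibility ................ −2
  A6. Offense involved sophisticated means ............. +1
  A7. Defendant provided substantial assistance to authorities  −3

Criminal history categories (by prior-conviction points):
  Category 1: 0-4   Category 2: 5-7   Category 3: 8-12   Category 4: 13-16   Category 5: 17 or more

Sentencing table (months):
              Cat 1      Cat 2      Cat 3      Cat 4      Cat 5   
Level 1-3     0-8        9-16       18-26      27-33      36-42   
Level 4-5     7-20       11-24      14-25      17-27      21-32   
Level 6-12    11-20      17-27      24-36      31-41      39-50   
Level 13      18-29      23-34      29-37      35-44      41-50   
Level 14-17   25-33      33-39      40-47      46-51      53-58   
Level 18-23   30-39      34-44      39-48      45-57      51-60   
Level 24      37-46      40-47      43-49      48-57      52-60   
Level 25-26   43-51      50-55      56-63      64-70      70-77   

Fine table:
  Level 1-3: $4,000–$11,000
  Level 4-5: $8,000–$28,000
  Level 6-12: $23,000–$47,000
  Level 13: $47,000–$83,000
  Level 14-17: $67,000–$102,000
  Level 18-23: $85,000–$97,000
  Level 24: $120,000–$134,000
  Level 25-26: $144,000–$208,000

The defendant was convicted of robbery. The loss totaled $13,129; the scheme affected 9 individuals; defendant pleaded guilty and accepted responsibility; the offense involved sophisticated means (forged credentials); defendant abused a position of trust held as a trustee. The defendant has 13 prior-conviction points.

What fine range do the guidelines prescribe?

Base offense level for robbery: 15.
A1 applies: 15 + 2 = 17.
A2 applies (level before this adjustment is 17 < 20, so +1): 17 + 1 = 18.
A3 does not apply.
A4 applies (level before this adjustment is 18 < 20, so +1): 18 + 1 = 19.
A5 applies: 19 − 2 = 17.
A6 applies: 17 + 1 = 18.
A7 does not apply.
Final offense level: 18.
Level 18 falls in the 18-23 band.
Fine table: Level 18-23 → $85,000–$97,000.

$85,000–$97,000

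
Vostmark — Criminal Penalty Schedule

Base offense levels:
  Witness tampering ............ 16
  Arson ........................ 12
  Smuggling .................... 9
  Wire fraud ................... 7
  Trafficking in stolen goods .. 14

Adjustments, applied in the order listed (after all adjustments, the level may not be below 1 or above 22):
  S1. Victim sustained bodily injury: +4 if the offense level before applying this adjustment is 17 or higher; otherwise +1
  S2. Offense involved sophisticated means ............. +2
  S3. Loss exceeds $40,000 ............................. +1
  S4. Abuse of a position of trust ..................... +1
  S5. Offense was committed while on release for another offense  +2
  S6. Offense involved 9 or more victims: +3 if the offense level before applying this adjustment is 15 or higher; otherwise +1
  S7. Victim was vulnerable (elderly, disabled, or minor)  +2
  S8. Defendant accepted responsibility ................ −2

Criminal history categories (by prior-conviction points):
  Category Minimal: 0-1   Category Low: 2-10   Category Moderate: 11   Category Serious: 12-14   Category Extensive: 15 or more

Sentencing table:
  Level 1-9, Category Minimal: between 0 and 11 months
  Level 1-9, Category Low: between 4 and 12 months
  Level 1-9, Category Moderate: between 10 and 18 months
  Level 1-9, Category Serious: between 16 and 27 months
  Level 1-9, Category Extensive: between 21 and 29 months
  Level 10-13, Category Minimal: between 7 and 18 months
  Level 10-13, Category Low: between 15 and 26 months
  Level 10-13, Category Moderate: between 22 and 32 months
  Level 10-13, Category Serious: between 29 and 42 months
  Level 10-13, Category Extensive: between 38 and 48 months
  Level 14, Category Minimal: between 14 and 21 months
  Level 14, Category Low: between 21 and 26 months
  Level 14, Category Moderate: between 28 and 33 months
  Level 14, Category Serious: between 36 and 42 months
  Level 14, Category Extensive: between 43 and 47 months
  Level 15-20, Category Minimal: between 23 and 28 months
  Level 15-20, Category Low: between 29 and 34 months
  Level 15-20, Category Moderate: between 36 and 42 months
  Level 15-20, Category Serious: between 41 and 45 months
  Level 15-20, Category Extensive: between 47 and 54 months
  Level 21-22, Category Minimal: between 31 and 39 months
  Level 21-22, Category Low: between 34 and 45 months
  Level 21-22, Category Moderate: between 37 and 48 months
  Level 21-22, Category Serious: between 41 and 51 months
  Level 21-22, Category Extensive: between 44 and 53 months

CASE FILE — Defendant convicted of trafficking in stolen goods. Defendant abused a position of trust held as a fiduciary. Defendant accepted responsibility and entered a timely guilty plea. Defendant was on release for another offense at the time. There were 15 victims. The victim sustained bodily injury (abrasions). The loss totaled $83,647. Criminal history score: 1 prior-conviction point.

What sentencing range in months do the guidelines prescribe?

23-28 months

Base offense level for trafficking in stolen goods: 14.
S1 applies (level before this adjustment is 14 < 17, so +1): 14 + 1 = 15.
S2 does not apply.
S3 applies: 15 + 1 = 16.
S4 applies: 16 + 1 = 17.
S5 applies: 17 + 2 = 19.
S6 applies (level before this adjustment is 19 ≥ 15, so +3): 19 + 3 = 22.
S7 does not apply.
S8 applies: 22 − 2 = 20.
Final offense level: 20.
Criminal history: 1 prior point → Category Minimal (0-1).
Level 20 falls in the 15-20 band.
Grid: Level 15-20 × Category Minimal = 23-28 months.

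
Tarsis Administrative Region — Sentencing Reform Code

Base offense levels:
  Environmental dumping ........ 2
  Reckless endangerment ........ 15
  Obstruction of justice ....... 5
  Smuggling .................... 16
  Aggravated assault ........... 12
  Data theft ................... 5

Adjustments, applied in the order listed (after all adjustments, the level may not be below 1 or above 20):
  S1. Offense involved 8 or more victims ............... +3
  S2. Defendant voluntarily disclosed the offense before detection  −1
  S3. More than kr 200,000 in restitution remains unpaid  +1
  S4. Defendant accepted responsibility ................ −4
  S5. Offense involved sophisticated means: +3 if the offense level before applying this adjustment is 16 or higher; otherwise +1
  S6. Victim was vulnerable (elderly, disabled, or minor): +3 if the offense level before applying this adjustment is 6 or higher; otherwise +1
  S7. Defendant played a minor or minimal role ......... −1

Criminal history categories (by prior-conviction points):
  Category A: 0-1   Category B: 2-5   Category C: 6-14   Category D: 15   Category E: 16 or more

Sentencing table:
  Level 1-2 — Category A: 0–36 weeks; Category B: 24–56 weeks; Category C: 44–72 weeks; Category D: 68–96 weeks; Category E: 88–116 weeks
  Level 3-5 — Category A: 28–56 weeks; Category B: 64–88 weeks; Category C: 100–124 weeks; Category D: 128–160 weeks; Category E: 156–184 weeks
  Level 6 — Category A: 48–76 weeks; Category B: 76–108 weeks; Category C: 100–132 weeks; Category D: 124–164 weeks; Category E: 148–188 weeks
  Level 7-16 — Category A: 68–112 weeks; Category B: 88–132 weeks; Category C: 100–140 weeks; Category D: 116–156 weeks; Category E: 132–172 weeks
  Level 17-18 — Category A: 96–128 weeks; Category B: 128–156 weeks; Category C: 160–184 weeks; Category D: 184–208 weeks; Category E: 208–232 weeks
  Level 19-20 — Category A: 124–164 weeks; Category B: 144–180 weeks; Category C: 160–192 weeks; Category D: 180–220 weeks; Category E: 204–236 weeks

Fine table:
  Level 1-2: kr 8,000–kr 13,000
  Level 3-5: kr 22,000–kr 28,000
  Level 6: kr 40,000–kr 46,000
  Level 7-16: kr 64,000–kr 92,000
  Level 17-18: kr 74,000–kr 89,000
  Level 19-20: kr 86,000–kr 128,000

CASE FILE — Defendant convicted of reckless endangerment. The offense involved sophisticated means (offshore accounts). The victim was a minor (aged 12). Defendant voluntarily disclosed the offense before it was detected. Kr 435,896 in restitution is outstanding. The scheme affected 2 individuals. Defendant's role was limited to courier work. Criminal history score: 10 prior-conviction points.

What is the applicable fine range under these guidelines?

kr 74,000–kr 89,000

Base offense level for reckless endangerment: 15.
S1 does not apply.
S2 applies: 15 − 1 = 14.
S3 applies: 14 + 1 = 15.
S5 applies (level before this adjustment is 15 < 16, so +1): 15 + 1 = 16.
S6 applies (level before this adjustment is 16 ≥ 6, so +3): 16 + 3 = 19.
S7 applies: 19 − 1 = 18.
Final offense level: 18.
Level 18 falls in the 17-18 band.
Fine table: Level 17-18 → kr 74,000–kr 89,000.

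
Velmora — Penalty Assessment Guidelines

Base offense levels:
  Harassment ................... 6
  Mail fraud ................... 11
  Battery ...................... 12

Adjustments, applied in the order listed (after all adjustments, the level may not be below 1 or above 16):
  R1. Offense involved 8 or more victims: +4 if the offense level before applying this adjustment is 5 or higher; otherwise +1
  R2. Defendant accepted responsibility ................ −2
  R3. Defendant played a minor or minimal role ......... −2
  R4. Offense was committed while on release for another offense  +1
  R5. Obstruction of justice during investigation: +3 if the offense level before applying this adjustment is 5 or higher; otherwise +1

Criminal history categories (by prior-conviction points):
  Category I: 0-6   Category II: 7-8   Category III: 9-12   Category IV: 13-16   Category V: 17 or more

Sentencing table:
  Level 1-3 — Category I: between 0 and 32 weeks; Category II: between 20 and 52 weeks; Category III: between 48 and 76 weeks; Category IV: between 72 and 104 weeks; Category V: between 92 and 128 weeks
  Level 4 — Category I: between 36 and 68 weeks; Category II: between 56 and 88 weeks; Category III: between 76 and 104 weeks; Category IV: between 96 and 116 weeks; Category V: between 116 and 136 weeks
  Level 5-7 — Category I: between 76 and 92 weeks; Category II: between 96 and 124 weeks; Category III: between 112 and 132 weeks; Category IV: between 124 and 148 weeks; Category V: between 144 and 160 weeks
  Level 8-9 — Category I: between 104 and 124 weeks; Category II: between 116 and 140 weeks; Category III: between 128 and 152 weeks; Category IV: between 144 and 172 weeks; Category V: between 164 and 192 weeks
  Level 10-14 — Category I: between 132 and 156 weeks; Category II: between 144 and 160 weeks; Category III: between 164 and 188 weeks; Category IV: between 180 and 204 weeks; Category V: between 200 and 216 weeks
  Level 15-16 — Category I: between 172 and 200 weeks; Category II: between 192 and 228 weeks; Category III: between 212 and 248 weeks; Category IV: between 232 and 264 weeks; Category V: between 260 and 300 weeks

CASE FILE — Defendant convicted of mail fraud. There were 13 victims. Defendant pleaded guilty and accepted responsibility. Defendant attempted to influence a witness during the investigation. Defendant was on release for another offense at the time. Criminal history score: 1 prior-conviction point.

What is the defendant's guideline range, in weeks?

Base offense level for mail fraud: 11.
R1 applies (level before this adjustment is 11 ≥ 5, so +4): 11 + 4 = 15.
R2 applies: 15 − 2 = 13.
R4 applies: 13 + 1 = 14.
R5 applies (level before this adjustment is 14 ≥ 5, so +3): 14 + 3 = 17.
Level 17 exceeds the maximum of 16; capped at 16.
Final offense level: 16.
Criminal history: 1 prior point → Category I (0-6).
Level 16 falls in the 15-16 band.
Grid: Level 15-16 × Category I = 172-200 weeks.

172-200 weeks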